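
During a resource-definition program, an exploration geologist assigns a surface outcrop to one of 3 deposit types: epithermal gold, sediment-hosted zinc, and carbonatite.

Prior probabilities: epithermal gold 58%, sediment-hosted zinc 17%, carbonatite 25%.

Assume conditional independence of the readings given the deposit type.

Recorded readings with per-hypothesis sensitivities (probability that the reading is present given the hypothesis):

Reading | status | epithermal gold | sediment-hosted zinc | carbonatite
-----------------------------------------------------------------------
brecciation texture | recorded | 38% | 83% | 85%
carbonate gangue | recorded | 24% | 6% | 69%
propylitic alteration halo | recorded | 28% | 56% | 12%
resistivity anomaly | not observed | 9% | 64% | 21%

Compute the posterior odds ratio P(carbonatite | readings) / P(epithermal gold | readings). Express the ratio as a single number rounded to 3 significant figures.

1.03

Unnormalized posterior weight (prior times the reading likelihoods) for each of the two hypotheses (using 1 − P(present | H) for each absent reading):
  carbonatite: 0.25 × 0.85 × 0.69 × 0.12 × (1 − 0.21) = 0.0139
  epithermal gold: 0.58 × 0.38 × 0.24 × 0.28 × (1 − 0.09) = 0.013478
Odds(carbonatite : epithermal gold) = 0.0139 / 0.013478 ≈ 1.03.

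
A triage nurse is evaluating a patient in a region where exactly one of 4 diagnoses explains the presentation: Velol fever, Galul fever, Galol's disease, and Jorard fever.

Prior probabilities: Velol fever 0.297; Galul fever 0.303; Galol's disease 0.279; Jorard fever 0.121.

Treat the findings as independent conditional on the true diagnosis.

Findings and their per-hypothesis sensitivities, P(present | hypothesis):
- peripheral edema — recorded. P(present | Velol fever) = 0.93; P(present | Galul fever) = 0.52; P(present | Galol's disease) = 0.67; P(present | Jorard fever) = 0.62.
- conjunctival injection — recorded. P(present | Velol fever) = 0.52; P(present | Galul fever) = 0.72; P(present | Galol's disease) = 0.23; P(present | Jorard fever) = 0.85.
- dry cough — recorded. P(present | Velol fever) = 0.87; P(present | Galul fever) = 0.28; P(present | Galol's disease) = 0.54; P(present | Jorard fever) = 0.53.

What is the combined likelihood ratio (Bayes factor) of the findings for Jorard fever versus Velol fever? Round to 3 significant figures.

Take the product of per-finding likelihoods under each hypothesis, then divide.
  Jorard fever: 0.62 × 0.85 × 0.53 = 0.27931
  Velol fever: 0.93 × 0.52 × 0.87 = 0.42073
Bayes factor = 0.27931 / 0.42073 ≈ 0.664

0.664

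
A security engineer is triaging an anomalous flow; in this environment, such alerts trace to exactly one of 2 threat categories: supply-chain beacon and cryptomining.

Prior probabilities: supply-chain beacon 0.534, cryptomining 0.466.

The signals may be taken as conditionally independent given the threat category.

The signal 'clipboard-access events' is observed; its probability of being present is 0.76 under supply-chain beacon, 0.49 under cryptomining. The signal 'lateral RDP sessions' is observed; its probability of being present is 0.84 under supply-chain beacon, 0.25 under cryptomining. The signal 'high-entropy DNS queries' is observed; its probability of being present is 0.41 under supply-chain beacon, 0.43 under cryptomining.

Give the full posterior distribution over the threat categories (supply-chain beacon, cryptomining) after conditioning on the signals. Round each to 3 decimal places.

0.851, 0.149

Multiply each prior by the joint likelihood of the signal pattern:
  supply-chain beacon: 0.534 × 0.76 × 0.84 × 0.41 = 0.13977
  cryptomining: 0.466 × 0.49 × 0.25 × 0.43 = 0.024547
The unnormalized weights sum to 0.16432.
P(supply-chain beacon | evidence) = 0.13977 / 0.16432 ≈ 0.851
P(cryptomining | evidence) = 0.024547 / 0.16432 ≈ 0.149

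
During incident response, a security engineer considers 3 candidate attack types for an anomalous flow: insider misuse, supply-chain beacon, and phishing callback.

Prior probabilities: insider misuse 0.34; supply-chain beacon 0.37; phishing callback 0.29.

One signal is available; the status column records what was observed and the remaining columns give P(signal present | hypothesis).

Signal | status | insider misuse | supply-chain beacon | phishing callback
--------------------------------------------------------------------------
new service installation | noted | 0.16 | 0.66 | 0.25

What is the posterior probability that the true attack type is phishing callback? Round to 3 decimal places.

For each hypothesis, the unnormalized posterior weight is prior × likelihood:
  insider misuse: 0.34 × 0.16 = 0.0544
  supply-chain beacon: 0.37 × 0.66 = 0.2442
  phishing callback: 0.29 × 0.25 = 0.0725
The unnormalized weights sum to 0.3711.
P(phishing callback | evidence) = 0.0725 / 0.3711 ≈ 0.195.

0.195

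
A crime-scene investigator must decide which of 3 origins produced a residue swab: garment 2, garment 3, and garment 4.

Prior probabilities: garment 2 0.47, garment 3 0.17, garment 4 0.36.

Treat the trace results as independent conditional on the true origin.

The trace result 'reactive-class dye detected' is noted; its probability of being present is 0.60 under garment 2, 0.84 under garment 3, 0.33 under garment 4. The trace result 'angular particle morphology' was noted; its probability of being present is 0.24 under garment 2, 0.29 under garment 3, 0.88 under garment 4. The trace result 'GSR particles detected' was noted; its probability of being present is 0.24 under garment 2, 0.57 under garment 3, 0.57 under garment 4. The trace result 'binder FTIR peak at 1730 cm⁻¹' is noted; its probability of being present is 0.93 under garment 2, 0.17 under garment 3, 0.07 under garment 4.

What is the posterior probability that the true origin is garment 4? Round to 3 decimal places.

By Bayes' rule with conditional independence, the unnormalized weight for each hypothesis is prior × ∏ likelihoods:
  garment 2: 0.47 × 0.60 × 0.24 × 0.24 × 0.93 = 0.015106
  garment 3: 0.17 × 0.84 × 0.29 × 0.57 × 0.17 = 0.0040128
  garment 4: 0.36 × 0.33 × 0.88 × 0.57 × 0.07 = 0.0041713
Normalizing constant Z = 0.015106 + 0.0040128 + 0.0041713 = 0.02329.
P(garment 4 | evidence) = 0.0041713 / 0.02329 ≈ 0.179.

0.179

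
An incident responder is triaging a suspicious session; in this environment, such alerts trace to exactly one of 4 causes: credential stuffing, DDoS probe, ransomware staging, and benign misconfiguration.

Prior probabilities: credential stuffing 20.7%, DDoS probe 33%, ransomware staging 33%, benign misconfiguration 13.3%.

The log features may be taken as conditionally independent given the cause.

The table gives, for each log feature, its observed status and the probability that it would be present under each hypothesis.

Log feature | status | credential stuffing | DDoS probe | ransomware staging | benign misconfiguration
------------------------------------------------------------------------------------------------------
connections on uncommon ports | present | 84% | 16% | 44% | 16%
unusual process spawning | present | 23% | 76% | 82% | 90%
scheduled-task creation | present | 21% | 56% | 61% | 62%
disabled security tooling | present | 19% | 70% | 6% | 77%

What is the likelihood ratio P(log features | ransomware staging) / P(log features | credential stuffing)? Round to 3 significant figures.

1.71

The Bayes factor is the ratio of the joint likelihoods of the log feature pattern under the two hypotheses.
  ransomware staging: 0.44 × 0.82 × 0.61 × 0.06 = 0.013205
  credential stuffing: 0.84 × 0.23 × 0.21 × 0.19 = 0.0077087
Bayes factor = 0.013205 / 0.0077087 ≈ 1.71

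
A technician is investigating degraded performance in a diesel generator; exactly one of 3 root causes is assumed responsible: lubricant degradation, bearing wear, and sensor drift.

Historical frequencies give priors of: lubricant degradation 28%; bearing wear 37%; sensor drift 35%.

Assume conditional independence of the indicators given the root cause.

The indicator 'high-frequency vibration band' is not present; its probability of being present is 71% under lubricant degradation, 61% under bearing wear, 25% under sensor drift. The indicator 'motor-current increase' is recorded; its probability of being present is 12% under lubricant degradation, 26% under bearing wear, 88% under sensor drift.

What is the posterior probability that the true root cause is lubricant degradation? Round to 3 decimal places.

0.035

By Bayes' rule with conditional independence, the unnormalized weight for each hypothesis is prior × ∏ likelihoods (using 1 − P(present | H) for each absent indicator):
  lubricant degradation: 0.28 × (1 − 0.71) × 0.12 = 0.009744
  bearing wear: 0.37 × (1 − 0.61) × 0.26 = 0.037518
  sensor drift: 0.35 × (1 − 0.25) × 0.88 = 0.231
The unnormalized weights sum to 0.27826.
P(lubricant degradation | evidence) = 0.009744 / 0.27826 ≈ 0.035.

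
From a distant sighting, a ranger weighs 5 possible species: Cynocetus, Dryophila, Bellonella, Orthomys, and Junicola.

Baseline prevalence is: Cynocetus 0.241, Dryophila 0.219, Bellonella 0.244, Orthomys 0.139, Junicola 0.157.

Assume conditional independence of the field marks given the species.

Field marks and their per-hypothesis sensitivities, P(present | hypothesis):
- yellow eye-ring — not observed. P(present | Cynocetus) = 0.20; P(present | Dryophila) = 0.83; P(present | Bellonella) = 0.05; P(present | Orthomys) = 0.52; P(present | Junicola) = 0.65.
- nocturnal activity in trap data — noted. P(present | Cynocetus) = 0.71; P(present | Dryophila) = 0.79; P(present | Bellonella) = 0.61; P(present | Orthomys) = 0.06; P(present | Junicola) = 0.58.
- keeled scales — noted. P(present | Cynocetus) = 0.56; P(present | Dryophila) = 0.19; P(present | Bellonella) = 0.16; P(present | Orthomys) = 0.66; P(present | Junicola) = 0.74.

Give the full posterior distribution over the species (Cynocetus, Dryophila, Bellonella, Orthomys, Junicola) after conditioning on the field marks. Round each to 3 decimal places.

By Bayes' rule with conditional independence, the unnormalized weight for each hypothesis is prior × ∏ likelihoods (using 1 − P(present | H) for each absent field mark):
  Cynocetus: 0.241 × (1 − 0.20) × 0.71 × 0.56 = 0.076657
  Dryophila: 0.219 × (1 − 0.83) × 0.79 × 0.19 = 0.0055882
  Bellonella: 0.244 × (1 − 0.05) × 0.61 × 0.16 = 0.022624
  Orthomys: 0.139 × (1 − 0.52) × 0.06 × 0.66 = 0.0026421
  Junicola: 0.157 × (1 − 0.65) × 0.58 × 0.74 = 0.023585
Normalizing constant Z = 0.076657 + 0.0055882 + 0.022624 + 0.0026421 + 0.023585 = 0.1311.
P(Cynocetus | evidence) = 0.076657 / 0.1311 ≈ 0.585
P(Dryophila | evidence) = 0.0055882 / 0.1311 ≈ 0.043
P(Bellonella | evidence) = 0.022624 / 0.1311 ≈ 0.173
P(Orthomys | evidence) = 0.0026421 / 0.1311 ≈ 0.020
P(Junicola | evidence) = 0.023585 / 0.1311 ≈ 0.180

0.585, 0.043, 0.173, 0.020, 0.180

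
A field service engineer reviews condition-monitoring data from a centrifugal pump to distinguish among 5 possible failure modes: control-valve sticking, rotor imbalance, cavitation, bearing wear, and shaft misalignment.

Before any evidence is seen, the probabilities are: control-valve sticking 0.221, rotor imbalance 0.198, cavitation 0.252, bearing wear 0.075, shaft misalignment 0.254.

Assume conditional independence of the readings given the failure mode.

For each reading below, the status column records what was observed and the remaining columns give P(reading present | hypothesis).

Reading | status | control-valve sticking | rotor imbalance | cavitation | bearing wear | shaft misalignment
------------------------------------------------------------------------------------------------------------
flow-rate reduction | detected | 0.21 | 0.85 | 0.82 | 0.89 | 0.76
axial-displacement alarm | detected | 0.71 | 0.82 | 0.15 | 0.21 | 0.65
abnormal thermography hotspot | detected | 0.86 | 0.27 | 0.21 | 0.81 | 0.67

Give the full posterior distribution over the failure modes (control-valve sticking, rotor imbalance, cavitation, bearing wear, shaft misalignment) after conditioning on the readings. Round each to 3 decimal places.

For each hypothesis, the unnormalized posterior weight is prior × product of the reading likelihoods:
  control-valve sticking: 0.221 × 0.21 × 0.71 × 0.86 = 0.028338
  rotor imbalance: 0.198 × 0.85 × 0.82 × 0.27 = 0.037262
  cavitation: 0.252 × 0.82 × 0.15 × 0.21 = 0.0065092
  bearing wear: 0.075 × 0.89 × 0.21 × 0.81 = 0.011354
  shaft misalignment: 0.254 × 0.76 × 0.65 × 0.67 = 0.084069
The unnormalized weights sum to 0.16753.
P(control-valve sticking | evidence) = 0.028338 / 0.16753 ≈ 0.169
P(rotor imbalance | evidence) = 0.037262 / 0.16753 ≈ 0.222
P(cavitation | evidence) = 0.0065092 / 0.16753 ≈ 0.039
P(bearing wear | evidence) = 0.011354 / 0.16753 ≈ 0.068
P(shaft misalignment | evidence) = 0.084069 / 0.16753 ≈ 0.502

0.169, 0.222, 0.039, 0.068, 0.502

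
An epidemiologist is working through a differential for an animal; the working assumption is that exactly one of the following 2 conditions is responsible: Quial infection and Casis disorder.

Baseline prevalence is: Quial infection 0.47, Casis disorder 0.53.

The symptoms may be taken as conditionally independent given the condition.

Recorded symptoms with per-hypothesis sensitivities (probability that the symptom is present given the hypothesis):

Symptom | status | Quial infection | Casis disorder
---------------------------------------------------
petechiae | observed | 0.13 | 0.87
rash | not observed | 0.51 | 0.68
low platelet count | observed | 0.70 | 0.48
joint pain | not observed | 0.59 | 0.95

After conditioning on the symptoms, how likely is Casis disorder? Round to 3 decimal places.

For each hypothesis, the unnormalized posterior weight is prior × product of the symptom likelihoods (using 1 − P(present | H) for each absent symptom):
  Quial infection: 0.47 × 0.13 × (1 − 0.51) × 0.70 × (1 − 0.59) = 0.0085925
  Casis disorder: 0.53 × 0.87 × (1 − 0.68) × 0.48 × (1 − 0.95) = 0.0035412
The unnormalized weights sum to 0.012134.
P(Casis disorder | evidence) = 0.0035412 / 0.012134 ≈ 0.292.

0.292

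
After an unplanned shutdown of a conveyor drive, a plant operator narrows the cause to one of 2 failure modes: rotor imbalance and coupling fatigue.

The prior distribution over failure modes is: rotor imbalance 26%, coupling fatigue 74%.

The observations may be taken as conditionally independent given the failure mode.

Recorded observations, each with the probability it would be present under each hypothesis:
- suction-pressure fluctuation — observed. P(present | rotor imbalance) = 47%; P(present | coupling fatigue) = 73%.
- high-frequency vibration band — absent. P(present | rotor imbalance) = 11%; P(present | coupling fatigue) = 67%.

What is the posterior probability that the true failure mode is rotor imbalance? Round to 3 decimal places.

For each hypothesis, the unnormalized posterior weight is prior × product of the observation likelihoods (using 1 − P(present | H) for each absent observation):
  rotor imbalance: 0.26 × 0.47 × (1 − 0.11) = 0.10876
  coupling fatigue: 0.74 × 0.73 × (1 − 0.67) = 0.17827
The unnormalized weights sum to 0.28702.
P(rotor imbalance | evidence) = 0.10876 / 0.28702 ≈ 0.379.

0.379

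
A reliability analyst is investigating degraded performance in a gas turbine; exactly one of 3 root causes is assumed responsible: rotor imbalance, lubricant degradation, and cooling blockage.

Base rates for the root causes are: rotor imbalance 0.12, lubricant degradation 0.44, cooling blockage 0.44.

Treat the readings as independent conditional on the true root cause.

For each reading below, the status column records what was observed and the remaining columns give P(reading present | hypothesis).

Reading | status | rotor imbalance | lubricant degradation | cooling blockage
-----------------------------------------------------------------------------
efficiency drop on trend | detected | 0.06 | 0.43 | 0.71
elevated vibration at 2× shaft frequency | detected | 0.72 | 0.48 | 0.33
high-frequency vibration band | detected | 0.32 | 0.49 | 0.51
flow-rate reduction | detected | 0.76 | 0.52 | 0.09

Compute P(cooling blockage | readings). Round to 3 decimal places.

0.162

By Bayes' rule with conditional independence, the unnormalized weight for each hypothesis is prior × ∏ likelihoods:
  rotor imbalance: 0.12 × 0.06 × 0.72 × 0.32 × 0.76 = 0.0012607
  lubricant degradation: 0.44 × 0.43 × 0.48 × 0.49 × 0.52 = 0.02314
  cooling blockage: 0.44 × 0.71 × 0.33 × 0.51 × 0.09 = 0.0047319
Marginal likelihood of the evidence = 0.029133.
P(cooling blockage | evidence) = 0.0047319 / 0.029133 ≈ 0.162.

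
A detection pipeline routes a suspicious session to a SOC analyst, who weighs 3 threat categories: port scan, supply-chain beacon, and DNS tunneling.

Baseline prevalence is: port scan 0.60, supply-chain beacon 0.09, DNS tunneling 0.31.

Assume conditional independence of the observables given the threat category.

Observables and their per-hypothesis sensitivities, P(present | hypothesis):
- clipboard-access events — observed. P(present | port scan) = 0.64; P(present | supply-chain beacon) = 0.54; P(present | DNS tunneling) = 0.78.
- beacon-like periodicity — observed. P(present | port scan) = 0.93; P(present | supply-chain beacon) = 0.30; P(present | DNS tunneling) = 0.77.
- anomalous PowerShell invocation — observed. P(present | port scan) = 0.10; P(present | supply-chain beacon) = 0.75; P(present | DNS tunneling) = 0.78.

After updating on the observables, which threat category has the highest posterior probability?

DNS tunneling

By Bayes' rule with conditional independence, the unnormalized weight for each hypothesis is prior × ∏ likelihoods:
  port scan: 0.60 × 0.64 × 0.93 × 0.10 = 0.035712
  supply-chain beacon: 0.09 × 0.54 × 0.30 × 0.75 = 0.010935
  DNS tunneling: 0.31 × 0.78 × 0.77 × 0.78 = 0.14523
Normalizing constant Z = 0.035712 + 0.010935 + 0.14523 = 0.19187.
P(port scan | evidence) ≈ 0.035712 / 0.19187 ≈ 0.186
P(supply-chain beacon | evidence) ≈ 0.010935 / 0.19187 ≈ 0.057
P(DNS tunneling | evidence) ≈ 0.14523 / 0.19187 ≈ 0.757
The largest is 0.757, so DNS tunneling is most probable.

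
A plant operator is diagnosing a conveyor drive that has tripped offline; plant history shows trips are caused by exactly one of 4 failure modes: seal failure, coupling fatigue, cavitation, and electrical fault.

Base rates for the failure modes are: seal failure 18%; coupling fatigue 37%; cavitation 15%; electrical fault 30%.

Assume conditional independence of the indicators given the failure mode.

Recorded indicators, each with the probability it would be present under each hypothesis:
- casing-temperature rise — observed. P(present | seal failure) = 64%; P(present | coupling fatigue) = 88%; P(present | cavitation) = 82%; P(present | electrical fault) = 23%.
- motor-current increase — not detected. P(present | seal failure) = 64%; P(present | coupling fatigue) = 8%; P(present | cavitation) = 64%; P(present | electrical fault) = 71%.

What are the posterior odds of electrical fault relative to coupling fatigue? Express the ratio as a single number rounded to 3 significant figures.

Unnormalized posterior weight (prior times the indicator likelihoods) for each of the two hypotheses (using 1 − P(present | H) for each absent indicator):
  electrical fault: 0.30 × 0.23 × (1 − 0.71) = 0.02001
  coupling fatigue: 0.37 × 0.88 × (1 − 0.08) = 0.29955
Odds(electrical fault : coupling fatigue) = 0.02001 / 0.29955 ≈ 0.0668.

0.0668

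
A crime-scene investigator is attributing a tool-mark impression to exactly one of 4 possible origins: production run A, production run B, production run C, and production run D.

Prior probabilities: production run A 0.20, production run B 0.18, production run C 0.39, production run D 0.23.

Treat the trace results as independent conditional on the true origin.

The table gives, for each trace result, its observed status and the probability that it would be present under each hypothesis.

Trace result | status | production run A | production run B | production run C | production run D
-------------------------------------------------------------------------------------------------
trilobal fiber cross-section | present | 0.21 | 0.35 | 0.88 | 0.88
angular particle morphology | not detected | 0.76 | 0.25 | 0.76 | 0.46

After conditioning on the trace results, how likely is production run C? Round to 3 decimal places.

By Bayes' rule with conditional independence, the unnormalized weight for each hypothesis is prior × ∏ likelihoods (using 1 − P(present | H) for each absent trace result):
  production run A: 0.20 × 0.21 × (1 − 0.76) = 0.01008
  production run B: 0.18 × 0.35 × (1 − 0.25) = 0.04725
  production run C: 0.39 × 0.88 × (1 − 0.76) = 0.082368
  production run D: 0.23 × 0.88 × (1 − 0.46) = 0.1093
Normalizing constant Z = 0.01008 + 0.04725 + 0.082368 + 0.1093 = 0.24899.
P(production run C | evidence) = 0.082368 / 0.24899 ≈ 0.331.

0.331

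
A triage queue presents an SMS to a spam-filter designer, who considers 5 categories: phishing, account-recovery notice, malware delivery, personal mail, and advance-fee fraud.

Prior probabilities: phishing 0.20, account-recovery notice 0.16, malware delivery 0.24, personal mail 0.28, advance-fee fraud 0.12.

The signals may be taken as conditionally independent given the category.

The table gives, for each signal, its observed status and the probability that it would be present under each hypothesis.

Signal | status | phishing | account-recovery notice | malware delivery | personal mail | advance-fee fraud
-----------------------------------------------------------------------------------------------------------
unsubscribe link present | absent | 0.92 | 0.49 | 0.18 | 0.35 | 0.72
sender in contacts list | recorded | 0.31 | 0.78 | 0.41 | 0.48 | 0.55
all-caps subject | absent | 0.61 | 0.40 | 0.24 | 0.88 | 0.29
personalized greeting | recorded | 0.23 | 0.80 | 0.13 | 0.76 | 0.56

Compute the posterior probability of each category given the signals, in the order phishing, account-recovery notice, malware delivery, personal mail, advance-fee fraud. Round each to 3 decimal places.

By Bayes' rule with conditional independence, the unnormalized weight for each hypothesis is prior × ∏ likelihoods (using 1 − P(present | H) for each absent signal):
  phishing: 0.20 × (1 − 0.92) × 0.31 × (1 − 0.61) × 0.23 = 0.00044491
  account-recovery notice: 0.16 × (1 − 0.49) × 0.78 × (1 − 0.40) × 0.80 = 0.030551
  malware delivery: 0.24 × (1 − 0.18) × 0.41 × (1 − 0.24) × 0.13 = 0.007972
  personal mail: 0.28 × (1 − 0.35) × 0.48 × (1 − 0.88) × 0.76 = 0.0079672
  advance-fee fraud: 0.12 × (1 − 0.72) × 0.55 × (1 − 0.29) × 0.56 = 0.0073476
The unnormalized weights sum to 0.054283.
P(phishing | evidence) = 0.00044491 / 0.054283 ≈ 0.008
P(account-recovery notice | evidence) = 0.030551 / 0.054283 ≈ 0.563
P(malware delivery | evidence) = 0.007972 / 0.054283 ≈ 0.147
P(personal mail | evidence) = 0.0079672 / 0.054283 ≈ 0.147
P(advance-fee fraud | evidence) = 0.0073476 / 0.054283 ≈ 0.135

0.008, 0.563, 0.147, 0.147, 0.135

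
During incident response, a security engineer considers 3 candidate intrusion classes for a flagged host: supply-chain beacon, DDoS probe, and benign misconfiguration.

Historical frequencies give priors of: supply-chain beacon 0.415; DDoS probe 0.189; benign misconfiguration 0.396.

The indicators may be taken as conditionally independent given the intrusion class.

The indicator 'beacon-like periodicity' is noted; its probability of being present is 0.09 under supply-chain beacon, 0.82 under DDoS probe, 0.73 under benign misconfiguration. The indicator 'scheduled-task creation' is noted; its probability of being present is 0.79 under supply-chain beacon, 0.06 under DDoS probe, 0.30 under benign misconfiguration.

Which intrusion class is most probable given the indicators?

For each hypothesis, the unnormalized posterior weight is prior × product of the indicator likelihoods:
  supply-chain beacon: 0.415 × 0.09 × 0.79 = 0.029506
  DDoS probe: 0.189 × 0.82 × 0.06 = 0.0092988
  benign misconfiguration: 0.396 × 0.73 × 0.30 = 0.086724
The unnormalized weights sum to 0.12553.
P(supply-chain beacon | evidence) ≈ 0.029506 / 0.12553 ≈ 0.235
P(DDoS probe | evidence) ≈ 0.0092988 / 0.12553 ≈ 0.074
P(benign misconfiguration | evidence) ≈ 0.086724 / 0.12553 ≈ 0.691
The largest is 0.691, so benign misconfiguration is most probable.

benign misconfiguration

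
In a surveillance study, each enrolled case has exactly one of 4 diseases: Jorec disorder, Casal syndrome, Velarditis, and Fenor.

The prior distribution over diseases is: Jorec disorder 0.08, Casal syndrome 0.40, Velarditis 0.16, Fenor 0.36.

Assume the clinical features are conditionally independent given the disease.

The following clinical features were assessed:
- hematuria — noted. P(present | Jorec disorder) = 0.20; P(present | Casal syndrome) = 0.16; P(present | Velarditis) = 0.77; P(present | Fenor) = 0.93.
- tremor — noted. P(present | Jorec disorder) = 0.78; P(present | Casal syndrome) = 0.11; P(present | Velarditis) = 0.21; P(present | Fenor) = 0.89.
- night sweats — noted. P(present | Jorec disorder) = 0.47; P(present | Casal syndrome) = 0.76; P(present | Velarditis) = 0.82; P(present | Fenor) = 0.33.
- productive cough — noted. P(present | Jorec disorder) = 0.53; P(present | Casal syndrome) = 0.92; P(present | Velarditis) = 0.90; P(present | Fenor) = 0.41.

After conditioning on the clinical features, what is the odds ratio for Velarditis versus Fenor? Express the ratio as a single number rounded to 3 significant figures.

0.474

The normalizing constant cancels in an odds ratio, so compute prior × likelihood for the two hypotheses only:
  Velarditis: 0.16 × 0.77 × 0.21 × 0.82 × 0.90 = 0.019094
  Fenor: 0.36 × 0.93 × 0.89 × 0.33 × 0.41 = 0.040316
Odds(Velarditis : Fenor) = 0.019094 / 0.040316 ≈ 0.474.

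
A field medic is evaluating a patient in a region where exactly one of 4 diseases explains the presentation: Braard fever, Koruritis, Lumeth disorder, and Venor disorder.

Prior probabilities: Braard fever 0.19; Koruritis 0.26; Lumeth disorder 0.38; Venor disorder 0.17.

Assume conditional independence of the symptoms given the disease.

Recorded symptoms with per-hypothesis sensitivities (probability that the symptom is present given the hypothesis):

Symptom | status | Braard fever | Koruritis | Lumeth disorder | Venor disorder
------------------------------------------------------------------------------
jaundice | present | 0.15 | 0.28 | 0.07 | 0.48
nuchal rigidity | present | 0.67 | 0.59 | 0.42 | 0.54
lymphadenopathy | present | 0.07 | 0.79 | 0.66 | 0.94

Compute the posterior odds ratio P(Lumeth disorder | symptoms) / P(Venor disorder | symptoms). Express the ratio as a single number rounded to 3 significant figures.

Posterior odds equal prior odds times the likelihood ratio; only the two competing hypotheses matter.
  Lumeth disorder: 0.38 × 0.07 × 0.42 × 0.66 = 0.0073735
  Venor disorder: 0.17 × 0.48 × 0.54 × 0.94 = 0.04142
Posterior odds = 0.0073735 / 0.04142 ≈ 0.178.

0.178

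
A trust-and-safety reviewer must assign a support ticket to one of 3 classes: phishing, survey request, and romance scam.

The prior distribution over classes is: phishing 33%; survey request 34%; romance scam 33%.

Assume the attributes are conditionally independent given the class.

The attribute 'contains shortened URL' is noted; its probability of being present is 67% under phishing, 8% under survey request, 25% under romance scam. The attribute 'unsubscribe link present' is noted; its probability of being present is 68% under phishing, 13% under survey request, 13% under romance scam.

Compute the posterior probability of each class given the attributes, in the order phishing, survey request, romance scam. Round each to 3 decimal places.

Multiply each prior by the joint likelihood of the attribute pattern:
  phishing: 0.33 × 0.67 × 0.68 = 0.15035
  survey request: 0.34 × 0.08 × 0.13 = 0.003536
  romance scam: 0.33 × 0.25 × 0.13 = 0.010725
The unnormalized weights sum to 0.16461.
P(phishing | evidence) = 0.15035 / 0.16461 ≈ 0.913
P(survey request | evidence) = 0.003536 / 0.16461 ≈ 0.021
P(romance scam | evidence) = 0.010725 / 0.16461 ≈ 0.065

0.913, 0.021, 0.065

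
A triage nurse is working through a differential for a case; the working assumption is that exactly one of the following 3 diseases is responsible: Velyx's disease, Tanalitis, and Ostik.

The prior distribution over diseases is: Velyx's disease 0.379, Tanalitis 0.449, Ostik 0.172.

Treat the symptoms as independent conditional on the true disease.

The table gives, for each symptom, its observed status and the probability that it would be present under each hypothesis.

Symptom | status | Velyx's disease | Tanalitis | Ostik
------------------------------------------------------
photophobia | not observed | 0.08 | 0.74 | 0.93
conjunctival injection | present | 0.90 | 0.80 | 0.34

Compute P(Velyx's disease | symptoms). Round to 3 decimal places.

By Bayes' rule with conditional independence, the unnormalized weight for each hypothesis is prior × ∏ likelihoods (using 1 − P(present | H) for each absent symptom):
  Velyx's disease: 0.379 × (1 − 0.08) × 0.90 = 0.31381
  Tanalitis: 0.449 × (1 − 0.74) × 0.80 = 0.093392
  Ostik: 0.172 × (1 − 0.93) × 0.34 = 0.0040936
Marginal likelihood of the evidence = 0.4113.
P(Velyx's disease | evidence) = 0.31381 / 0.4113 ≈ 0.763.

0.763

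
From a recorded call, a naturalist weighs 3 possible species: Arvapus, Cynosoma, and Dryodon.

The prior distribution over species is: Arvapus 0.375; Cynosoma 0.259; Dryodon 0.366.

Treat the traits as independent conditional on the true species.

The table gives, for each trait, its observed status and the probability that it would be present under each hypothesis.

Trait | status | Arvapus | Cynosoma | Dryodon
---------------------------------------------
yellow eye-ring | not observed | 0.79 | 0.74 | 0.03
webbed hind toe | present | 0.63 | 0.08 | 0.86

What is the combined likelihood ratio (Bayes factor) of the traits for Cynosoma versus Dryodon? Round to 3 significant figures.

Joint likelihood of the trait pattern under each hypothesis (using 1 − P(present | H) for each absent trait):
  Cynosoma: (1 − 0.74) × 0.08 = 0.0208
  Dryodon: (1 − 0.03) × 0.86 = 0.8342
Bayes factor = 0.0208 / 0.8342 ≈ 0.0249

0.0249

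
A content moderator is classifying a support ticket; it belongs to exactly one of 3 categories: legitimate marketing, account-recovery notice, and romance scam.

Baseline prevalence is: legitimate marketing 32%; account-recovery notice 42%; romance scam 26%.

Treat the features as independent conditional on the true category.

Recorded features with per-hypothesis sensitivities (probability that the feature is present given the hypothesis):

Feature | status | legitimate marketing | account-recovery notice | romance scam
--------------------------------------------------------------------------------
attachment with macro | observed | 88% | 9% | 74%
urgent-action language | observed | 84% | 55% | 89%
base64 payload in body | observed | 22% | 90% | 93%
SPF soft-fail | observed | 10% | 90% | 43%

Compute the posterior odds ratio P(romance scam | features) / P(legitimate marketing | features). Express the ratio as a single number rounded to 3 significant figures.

Unnormalized posterior weight (prior times the feature likelihoods) for each of the two hypotheses:
  romance scam: 0.26 × 0.74 × 0.89 × 0.93 × 0.43 = 0.068477
  legitimate marketing: 0.32 × 0.88 × 0.84 × 0.22 × 0.10 = 0.005204
Odds(romance scam : legitimate marketing) = 0.068477 / 0.005204 ≈ 13.2.

13.2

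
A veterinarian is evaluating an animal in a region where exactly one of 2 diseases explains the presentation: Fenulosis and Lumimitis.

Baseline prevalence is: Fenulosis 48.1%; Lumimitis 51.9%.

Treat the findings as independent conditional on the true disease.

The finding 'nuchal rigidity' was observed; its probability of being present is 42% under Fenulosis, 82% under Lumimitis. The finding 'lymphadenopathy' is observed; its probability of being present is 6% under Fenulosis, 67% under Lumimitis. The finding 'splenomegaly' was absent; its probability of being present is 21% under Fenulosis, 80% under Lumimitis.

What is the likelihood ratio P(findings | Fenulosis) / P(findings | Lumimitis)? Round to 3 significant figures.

The Bayes factor is the ratio of the joint likelihoods of the evidence pattern under the two hypotheses (using 1 − P(present | H) for each absent finding).
  Fenulosis: 0.42 × 0.06 × (1 − 0.21) = 0.019908
  Lumimitis: 0.82 × 0.67 × (1 − 0.80) = 0.10988
Bayes factor = 0.019908 / 0.10988 ≈ 0.181

0.181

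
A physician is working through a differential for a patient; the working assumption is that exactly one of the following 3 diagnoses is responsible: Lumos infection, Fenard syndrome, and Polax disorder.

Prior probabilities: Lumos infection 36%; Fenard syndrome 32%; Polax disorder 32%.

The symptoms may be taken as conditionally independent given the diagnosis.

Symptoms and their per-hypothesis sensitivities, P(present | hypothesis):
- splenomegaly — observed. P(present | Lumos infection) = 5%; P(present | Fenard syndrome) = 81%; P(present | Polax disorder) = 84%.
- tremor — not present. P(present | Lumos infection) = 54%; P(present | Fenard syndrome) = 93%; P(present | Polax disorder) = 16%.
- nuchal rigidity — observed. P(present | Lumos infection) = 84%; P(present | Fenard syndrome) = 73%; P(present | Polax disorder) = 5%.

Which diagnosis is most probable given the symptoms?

By Bayes' rule with conditional independence, the unnormalized weight for each hypothesis is prior × ∏ likelihoods (using 1 − P(present | H) for each absent symptom):
  Lumos infection: 0.36 × 0.05 × (1 − 0.54) × 0.84 = 0.0069552
  Fenard syndrome: 0.32 × 0.81 × (1 − 0.93) × 0.73 = 0.013245
  Polax disorder: 0.32 × 0.84 × (1 − 0.16) × 0.05 = 0.01129
Marginal likelihood of the evidence = 0.03149.
P(Lumos infection | evidence) ≈ 0.0069552 / 0.03149 ≈ 0.221
P(Fenard syndrome | evidence) ≈ 0.013245 / 0.03149 ≈ 0.421
P(Polax disorder | evidence) ≈ 0.01129 / 0.03149 ≈ 0.359
The largest is 0.421, so Fenard syndrome is most probable.

Fenard syndrome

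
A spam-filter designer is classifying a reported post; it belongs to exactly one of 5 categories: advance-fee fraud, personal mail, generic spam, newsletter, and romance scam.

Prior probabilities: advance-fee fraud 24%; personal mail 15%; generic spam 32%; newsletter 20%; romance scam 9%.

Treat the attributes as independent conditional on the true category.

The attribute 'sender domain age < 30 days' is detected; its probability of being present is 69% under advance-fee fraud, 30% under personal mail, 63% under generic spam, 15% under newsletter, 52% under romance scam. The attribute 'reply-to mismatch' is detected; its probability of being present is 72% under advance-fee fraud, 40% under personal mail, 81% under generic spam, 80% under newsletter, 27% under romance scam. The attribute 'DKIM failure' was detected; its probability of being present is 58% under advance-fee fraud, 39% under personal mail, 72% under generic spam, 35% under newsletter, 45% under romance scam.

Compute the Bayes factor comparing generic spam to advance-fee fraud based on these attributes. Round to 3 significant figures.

Joint likelihood of the attribute pattern under each hypothesis:
  generic spam: 0.63 × 0.81 × 0.72 = 0.36742
  advance-fee fraud: 0.69 × 0.72 × 0.58 = 0.28814
Bayes factor = 0.36742 / 0.28814 ≈ 1.28

1.28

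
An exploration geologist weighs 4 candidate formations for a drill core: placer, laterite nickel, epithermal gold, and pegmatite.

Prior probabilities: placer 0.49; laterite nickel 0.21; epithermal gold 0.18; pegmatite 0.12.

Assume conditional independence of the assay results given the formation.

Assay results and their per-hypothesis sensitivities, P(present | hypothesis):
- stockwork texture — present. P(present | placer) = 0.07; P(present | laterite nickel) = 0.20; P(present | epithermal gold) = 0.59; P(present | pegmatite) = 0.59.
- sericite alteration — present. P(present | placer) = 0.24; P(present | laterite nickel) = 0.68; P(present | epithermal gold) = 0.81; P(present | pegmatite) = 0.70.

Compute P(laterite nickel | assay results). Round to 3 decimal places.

0.166

Multiply each prior by the joint likelihood of the assay result pattern:
  placer: 0.49 × 0.07 × 0.24 = 0.008232
  laterite nickel: 0.21 × 0.20 × 0.68 = 0.02856
  epithermal gold: 0.18 × 0.59 × 0.81 = 0.086022
  pegmatite: 0.12 × 0.59 × 0.70 = 0.04956
The unnormalized weights sum to 0.17237.
P(laterite nickel | evidence) = 0.02856 / 0.17237 ≈ 0.166.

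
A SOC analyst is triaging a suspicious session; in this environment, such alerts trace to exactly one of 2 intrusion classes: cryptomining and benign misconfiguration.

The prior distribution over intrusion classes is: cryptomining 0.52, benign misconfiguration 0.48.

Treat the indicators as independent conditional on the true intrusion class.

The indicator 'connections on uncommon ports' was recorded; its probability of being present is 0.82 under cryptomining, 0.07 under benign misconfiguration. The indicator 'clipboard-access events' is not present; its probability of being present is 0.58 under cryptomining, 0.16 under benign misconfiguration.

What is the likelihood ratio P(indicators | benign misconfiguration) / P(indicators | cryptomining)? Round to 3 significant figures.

Joint likelihood of the indicator pattern under each hypothesis (using 1 − P(present | H) for each absent indicator):
  benign misconfiguration: 0.07 × (1 − 0.16) = 0.0588
  cryptomining: 0.82 × (1 − 0.58) = 0.3444
Bayes factor = 0.0588 / 0.3444 ≈ 0.171

0.171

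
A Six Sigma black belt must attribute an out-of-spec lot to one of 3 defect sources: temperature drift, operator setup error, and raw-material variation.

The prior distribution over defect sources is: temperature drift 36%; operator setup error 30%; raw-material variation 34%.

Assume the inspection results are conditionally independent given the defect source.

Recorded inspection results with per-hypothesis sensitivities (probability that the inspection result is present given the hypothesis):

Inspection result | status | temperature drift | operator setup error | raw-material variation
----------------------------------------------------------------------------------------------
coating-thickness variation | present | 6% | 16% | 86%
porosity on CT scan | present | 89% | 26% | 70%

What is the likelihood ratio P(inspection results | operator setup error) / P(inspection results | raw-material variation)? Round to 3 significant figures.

The Bayes factor is the ratio of the joint likelihoods of the inspection result pattern under the two hypotheses.
  operator setup error: 0.16 × 0.26 = 0.0416
  raw-material variation: 0.86 × 0.70 = 0.602
Bayes factor = 0.0416 / 0.602 ≈ 0.0691

0.0691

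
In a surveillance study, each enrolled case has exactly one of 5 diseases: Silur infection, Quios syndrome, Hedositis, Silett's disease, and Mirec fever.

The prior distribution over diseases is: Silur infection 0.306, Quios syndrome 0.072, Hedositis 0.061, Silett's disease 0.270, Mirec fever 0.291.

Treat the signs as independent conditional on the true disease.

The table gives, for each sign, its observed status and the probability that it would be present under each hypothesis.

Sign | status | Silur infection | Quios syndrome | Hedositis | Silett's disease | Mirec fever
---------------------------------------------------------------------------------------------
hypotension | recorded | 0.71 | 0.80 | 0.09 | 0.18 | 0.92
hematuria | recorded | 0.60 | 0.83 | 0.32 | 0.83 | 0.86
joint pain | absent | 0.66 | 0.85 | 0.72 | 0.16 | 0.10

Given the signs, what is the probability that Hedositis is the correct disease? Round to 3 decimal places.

0.002

For each hypothesis, the unnormalized posterior weight is prior × product of the sign likelihoods (using 1 − P(present | H) for each absent sign):
  Silur infection: 0.306 × 0.71 × 0.60 × (1 − 0.66) = 0.044321
  Quios syndrome: 0.072 × 0.80 × 0.83 × (1 − 0.85) = 0.0071712
  Hedositis: 0.061 × 0.09 × 0.32 × (1 − 0.72) = 0.0004919
  Silett's disease: 0.270 × 0.18 × 0.83 × (1 − 0.16) = 0.033884
  Mirec fever: 0.291 × 0.92 × 0.86 × (1 − 0.10) = 0.20722
Normalizing constant Z = 0.044321 + 0.0071712 + 0.0004919 + 0.033884 + 0.20722 = 0.29308.
P(Hedositis | evidence) = 0.0004919 / 0.29308 ≈ 0.002.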